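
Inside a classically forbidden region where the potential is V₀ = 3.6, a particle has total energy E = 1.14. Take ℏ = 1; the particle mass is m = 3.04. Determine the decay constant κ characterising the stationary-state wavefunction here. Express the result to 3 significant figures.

Since E < V₀ the TISE in this region is ψ'' = κ²ψ with κ = √(2m(V₀ − E))/ℏ.
κ = √(2 × 3.04 × 2.46) = 3.867.

κ = 3.87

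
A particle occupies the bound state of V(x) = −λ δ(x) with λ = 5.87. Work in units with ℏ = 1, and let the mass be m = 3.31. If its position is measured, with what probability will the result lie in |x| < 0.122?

The normalised bound state is ψ = √κ e^{−κ|x|} with κ = mλ/ℏ² = 19.43.
P(|x| < d) = ∫_{−d}^{d} κ e^{−2κ|x|} dx = 1 − e^{−2κd} = 1 − e^{−4.741} = 0.9913.

P = 0.991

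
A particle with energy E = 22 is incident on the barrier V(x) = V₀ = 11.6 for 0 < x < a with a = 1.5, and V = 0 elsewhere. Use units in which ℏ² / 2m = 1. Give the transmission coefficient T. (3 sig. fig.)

T = 0.874

Above the barrier the interior wavenumber is k₂ = √(2m(E − V₀))/ℏ = 3.225, giving phase k₂a = 4.837.
T = [1 + V₀² sin²(k₂a) / (4E(E − V₀))]⁻¹ = 1/1.145 = 0.874.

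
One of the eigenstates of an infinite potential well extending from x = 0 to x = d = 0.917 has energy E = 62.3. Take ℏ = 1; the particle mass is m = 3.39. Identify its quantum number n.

n = 6

From E_n = n²π²ℏ²/(2md²) invert to n = √(2md²E)/(πℏ).
n = (0.917/π) × √(2 × 3.39 × 62.3) = 5.999 → n = 6.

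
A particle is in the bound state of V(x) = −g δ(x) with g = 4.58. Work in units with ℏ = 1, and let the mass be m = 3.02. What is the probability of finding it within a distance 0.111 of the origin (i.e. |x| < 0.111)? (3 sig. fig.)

The normalised bound state is ψ = √κ e^{−κ|x|} with κ = mg/ℏ² = 13.83.
P(|x| < d) = ∫_{−d}^{d} κ e^{−2κ|x|} dx = 1 − e^{−2κd} = 1 − e^{−3.071} = 0.9536.

P = 0.954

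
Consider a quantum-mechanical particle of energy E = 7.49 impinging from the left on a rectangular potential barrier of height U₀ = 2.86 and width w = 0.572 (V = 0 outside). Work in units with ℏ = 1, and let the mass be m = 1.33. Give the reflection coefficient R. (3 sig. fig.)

R = 0.0462

Above the barrier the interior wavenumber is k₂ = √(2m(E − U₀))/ℏ = 3.509, giving phase k₂w = 2.007.
T = [1 + U₀² sin²(k₂w) / (4E(E − U₀))]⁻¹ = 1/1.048 = 0.954.
R = 1 − T = 0.0462.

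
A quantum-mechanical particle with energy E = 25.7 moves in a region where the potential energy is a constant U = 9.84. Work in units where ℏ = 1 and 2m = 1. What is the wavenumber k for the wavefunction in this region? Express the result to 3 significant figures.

With E > U the solution is oscillatory, ψ ∝ e^{±ikx} with k = √(2m(E − U))/ℏ.
k = √(2 × 0.5 × 15.86) = 3.982.

k = 3.98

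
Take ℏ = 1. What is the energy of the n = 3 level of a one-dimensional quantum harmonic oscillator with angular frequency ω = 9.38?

E = 32.8

Using E_n = (n + ½)ℏω: E_3 = 3.5 × 9.38 = 32.83.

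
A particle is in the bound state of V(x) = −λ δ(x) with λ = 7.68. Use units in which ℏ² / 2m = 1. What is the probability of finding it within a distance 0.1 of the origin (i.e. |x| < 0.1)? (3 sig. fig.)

The normalised bound state is ψ = √κ e^{−κ|x|} with κ = mλ/ℏ² = 3.840.
P(|x| < d) = ∫_{−d}^{d} κ e^{−2κ|x|} dx = 1 − e^{−2κd} = 1 − e^{−0.7680} = 0.5361.

P = 0.536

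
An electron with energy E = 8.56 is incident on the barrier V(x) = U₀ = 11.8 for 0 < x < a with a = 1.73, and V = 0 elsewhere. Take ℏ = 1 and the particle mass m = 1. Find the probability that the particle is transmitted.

T = 0.000477

Since E < U₀ the interior solution is evanescent with decay constant κ = √(2m(U₀ − E))/ℏ = 2.546.
κa = 4.404, sinh(κa) = 40.88.
The exact tunnelling result is T⁻¹ = 1 + U₀² sinh²(κa) / [4E(U₀ − E)] = 2098, so T = 0.000477.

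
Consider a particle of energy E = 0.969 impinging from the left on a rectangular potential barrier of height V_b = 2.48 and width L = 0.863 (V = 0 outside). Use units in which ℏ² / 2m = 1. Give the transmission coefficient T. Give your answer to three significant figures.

T = 0.371

Since E < V_b the interior solution is evanescent with decay constant κ = √(2m(V_b − E))/ℏ = 1.229.
κL = 1.061, sinh(κL) = 1.271.
The exact tunnelling result is T⁻¹ = 1 + V_b² sinh²(κL) / [4E(V_b − E)] = 2.697, so T = 0.371.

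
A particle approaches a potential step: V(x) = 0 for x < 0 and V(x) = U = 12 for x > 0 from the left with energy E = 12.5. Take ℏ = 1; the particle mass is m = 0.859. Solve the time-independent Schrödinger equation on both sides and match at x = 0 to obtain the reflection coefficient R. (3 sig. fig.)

R = 0.444

The wavenumbers are k₁ = √(2mE)/ℏ = 4.634 on the left and k₂ = √(2m(E − U))/ℏ = 0.9268 on the right.
Continuity of ψ and ψ′ at the step yields the reflection amplitude r = (k₁ − k₂)/(k₁ + k₂) = 0.6667; thus R = |r|² = 0.4444, T = 0.5556.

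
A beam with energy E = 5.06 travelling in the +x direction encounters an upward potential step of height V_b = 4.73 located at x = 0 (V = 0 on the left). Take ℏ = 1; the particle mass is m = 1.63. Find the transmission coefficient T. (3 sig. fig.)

T = 0.648

The wavenumbers are k₁ = √(2mE)/ℏ = 4.061 on the left and k₂ = √(2m(E − V_b))/ℏ = 1.037 on the right.
Continuity of ψ and ψ′ at the step yields the reflection amplitude r = (k₁ − k₂)/(k₁ + k₂) = 0.5931; thus R = |r|² = 0.3518, T = 0.6482.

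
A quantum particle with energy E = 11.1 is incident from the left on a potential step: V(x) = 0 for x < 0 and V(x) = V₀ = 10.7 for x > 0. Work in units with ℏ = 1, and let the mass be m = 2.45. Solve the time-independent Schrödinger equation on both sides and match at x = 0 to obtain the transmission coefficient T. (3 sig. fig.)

On each side the TISE gives plane waves with k = √(2m(E − V))/ℏ: k₁ = √(2·2.45·11.1) = 7.375, k₂ = √(2·2.45·0.4) = 1.400.
Matching ψ and ψ′ at x = 0 gives r = (k₁ − k₂)/(k₁ + k₂), so R = r² = 0.4636 and T = 1 − R = 0.5364.

T = 0.536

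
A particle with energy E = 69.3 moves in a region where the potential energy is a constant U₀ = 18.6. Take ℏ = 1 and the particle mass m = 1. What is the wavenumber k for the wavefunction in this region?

k = 10.1

With E > U₀ the solution is oscillatory, ψ ∝ e^{±ikx} with k = √(2m(E − U₀))/ℏ.
k = √(2 × 1 × 50.7) = 10.07.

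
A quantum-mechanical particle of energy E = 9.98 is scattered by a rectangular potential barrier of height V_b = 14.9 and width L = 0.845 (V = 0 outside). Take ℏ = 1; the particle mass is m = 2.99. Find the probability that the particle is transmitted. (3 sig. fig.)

E < V_b: inside the barrier ψ ∝ e^{±κx} with κ = √(2m(V_b − E))/ℏ = 5.424.
κL = 4.583, sinh(κL) = 48.92.
Matching ψ, ψ′ at both faces gives T = [1 + V_b² sinh²(κL) / (4E(V_b − E))]⁻¹ = 1/2706 = 0.000370.

T = 0.000370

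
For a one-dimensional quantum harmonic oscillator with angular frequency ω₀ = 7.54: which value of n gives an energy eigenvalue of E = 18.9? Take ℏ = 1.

E_n = ℏω₀(n + ½) ⇒ n = E/(ℏω₀) − ½ = 18.9/7.54 − 0.5 = 2.007 → n = 2.

n = 2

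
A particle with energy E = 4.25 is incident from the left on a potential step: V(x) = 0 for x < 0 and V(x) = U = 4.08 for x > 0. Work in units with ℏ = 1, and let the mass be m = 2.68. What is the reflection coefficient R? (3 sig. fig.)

On each side the TISE gives plane waves with k = √(2m(E − V))/ℏ: k₁ = √(2·2.68·4.25) = 4.773, k₂ = √(2·2.68·0.17) = 0.9546.
Matching ψ and ψ′ at x = 0 gives r = (k₁ − k₂)/(k₁ + k₂), so R = r² = 0.4444 and T = 1 − R = 0.5556.

R = 0.444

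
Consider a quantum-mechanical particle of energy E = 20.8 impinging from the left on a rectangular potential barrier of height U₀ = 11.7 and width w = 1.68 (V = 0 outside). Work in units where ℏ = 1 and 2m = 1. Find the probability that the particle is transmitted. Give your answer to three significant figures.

E > U₀: inside the barrier k₂ = √(2m(E − U₀))/ℏ = 3.017, k₂w = 5.068.
T = [1 + U₀² sin²(k₂w) / (4E(E − U₀))]⁻¹ = 1/1.159 = 0.863.

T = 0.863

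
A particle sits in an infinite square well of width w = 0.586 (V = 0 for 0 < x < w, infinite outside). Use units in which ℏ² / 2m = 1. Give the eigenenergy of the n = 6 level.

Requiring ψ(0) = ψ(w) = 0 quantises k = nπ/w, hence E_n = ℏ²k²/2m = n²π²ℏ²/(2mw²).
E_6 = 6² × π² / (2 × 0.5 × 0.586²) = 1035.

E = 1030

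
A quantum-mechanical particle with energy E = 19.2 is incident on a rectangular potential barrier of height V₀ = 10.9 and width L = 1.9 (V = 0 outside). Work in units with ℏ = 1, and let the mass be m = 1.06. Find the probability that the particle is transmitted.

T = 0.845

E > V₀: inside the barrier k₂ = √(2m(E − V₀))/ℏ = 4.195, k₂L = 7.970.
Matching at both interfaces gives T⁻¹ = 1 + V₀² sin²(k₂L) / [4E(E − V₀)] = 1.184, hence T = 0.845.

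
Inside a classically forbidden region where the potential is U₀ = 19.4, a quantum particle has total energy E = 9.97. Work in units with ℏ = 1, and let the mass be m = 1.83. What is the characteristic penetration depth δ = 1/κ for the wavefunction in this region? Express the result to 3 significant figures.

Since E < U₀ the TISE in this region is ψ'' = κ²ψ with κ = √(2m(U₀ − E))/ℏ.
κ = √(2 × 1.83 × 9.43) = 5.875. The penetration depth is δ = 1/κ = 0.170.

δ = 0.170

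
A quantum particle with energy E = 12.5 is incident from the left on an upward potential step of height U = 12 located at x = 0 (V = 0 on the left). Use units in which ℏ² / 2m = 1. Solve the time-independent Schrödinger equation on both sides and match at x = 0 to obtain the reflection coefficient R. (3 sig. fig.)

On each side the TISE gives plane waves with k = √(2m(E − V))/ℏ: k₁ = √(2·½·12.5) = 3.536, k₂ = √(2·½·0.5) = 0.7071.
Continuity of ψ and ψ′ at the step yields the reflection amplitude r = (k₁ − k₂)/(k₁ + k₂) = 0.6667; thus R = |r|² = 0.4444, T = 0.5556.

R = 0.444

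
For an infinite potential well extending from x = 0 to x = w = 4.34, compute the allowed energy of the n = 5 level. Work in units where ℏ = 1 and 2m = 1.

The infinite-well eigenfunctions ψ_n = √(2/w) sin(nπx/w) vanish at both walls, giving E_n = n²π²ℏ²/(2mw²).
E_5 = 5² × π² / (2 × 0.5 × 4.34²) = 13.10.

E = 13.1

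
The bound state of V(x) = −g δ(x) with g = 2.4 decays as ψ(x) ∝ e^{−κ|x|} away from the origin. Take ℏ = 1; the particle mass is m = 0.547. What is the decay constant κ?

Integrating the TISE across x = 0 gives the cusp condition ψ'(0⁺) − ψ'(0⁻) = −(2mg/ℏ²)ψ(0).
With ψ ∝ e^{−κ|x|} this yields −2κ = −2mg/ℏ², so κ = mg/ℏ² = 1.313.

κ = 1.31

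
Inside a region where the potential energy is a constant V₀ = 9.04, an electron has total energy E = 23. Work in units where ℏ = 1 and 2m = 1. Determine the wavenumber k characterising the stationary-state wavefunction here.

k = 3.74

With E > V₀ the solution is oscillatory, ψ ∝ e^{±ikx} with k = √(2m(E − V₀))/ℏ.
k = √(2 × 0.5 × 13.96) = 3.736.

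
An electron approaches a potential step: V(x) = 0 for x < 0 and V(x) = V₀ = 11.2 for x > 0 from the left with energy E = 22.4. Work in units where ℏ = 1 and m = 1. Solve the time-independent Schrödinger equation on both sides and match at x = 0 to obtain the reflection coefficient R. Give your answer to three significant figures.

On each side the TISE gives plane waves with k = √(2m(E − V))/ℏ: k₁ = √(2·1·22.4) = 6.693, k₂ = √(2·1·11.2) = 4.733.
Matching ψ and ψ′ at x = 0 gives r = (k₁ − k₂)/(k₁ + k₂), so R = r² = 0.02944 and T = 1 − R = 0.9706.

R = 0.0294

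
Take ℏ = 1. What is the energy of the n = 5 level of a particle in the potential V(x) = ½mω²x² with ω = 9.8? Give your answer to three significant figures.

E = 53.9

The oscillator eigenvalues are E_n = ℏω(n + ½), so E_5 = 9.8 × 5.5 = 53.90.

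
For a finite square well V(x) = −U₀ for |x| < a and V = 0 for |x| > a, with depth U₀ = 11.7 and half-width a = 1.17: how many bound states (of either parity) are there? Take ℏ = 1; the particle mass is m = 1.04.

Define the well-strength parameter z₀ = (a/ℏ)√(2mU₀) = 1.17 × √(2·1.04·11.7) = 5.772.
A new bound state (alternating even/odd) appears each time z₀ passes a multiple of π/2, so N = ⌊2z₀/π⌋ + 1 = ⌊3.674⌋ + 1 = 4.

N = 4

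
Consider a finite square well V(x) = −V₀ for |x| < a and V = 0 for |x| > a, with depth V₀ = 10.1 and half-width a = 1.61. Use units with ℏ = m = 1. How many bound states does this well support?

N = 5

The dimensionless depth is z₀ = a√(2mV₀)/ℏ = 1.61 × √(20.20) = 7.236.
A new bound state (alternating even/odd) appears each time z₀ passes a multiple of π/2, so N = ⌊2z₀/π⌋ + 1 = ⌊4.607⌋ + 1 = 5.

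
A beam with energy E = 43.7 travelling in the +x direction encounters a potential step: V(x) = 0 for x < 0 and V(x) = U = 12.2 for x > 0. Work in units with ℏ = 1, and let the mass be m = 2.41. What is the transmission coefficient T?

The wavenumbers are k₁ = √(2mE)/ℏ = 14.51 on the left and k₂ = √(2m(E − U))/ℏ = 12.32 on the right.
Matching ψ and ψ′ at x = 0 gives r = (k₁ − k₂)/(k₁ + k₂), so R = r² = 0.006668 and T = 1 − R = 0.9933.

T = 0.993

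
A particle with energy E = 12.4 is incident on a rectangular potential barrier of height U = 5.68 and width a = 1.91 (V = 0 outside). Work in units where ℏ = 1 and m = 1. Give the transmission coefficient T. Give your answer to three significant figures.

E > U: inside the barrier k₂ = √(2m(E − U))/ℏ = 3.666, k₂a = 7.002.
T = [1 + U² sin²(k₂a) / (4E(E − U))]⁻¹ = 1/1.042 = 0.960.

T = 0.960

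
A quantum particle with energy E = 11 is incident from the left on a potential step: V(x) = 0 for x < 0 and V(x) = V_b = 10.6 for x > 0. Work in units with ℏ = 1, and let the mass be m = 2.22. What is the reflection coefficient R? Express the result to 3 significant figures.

On each side the TISE gives plane waves with k = √(2m(E − V))/ℏ: k₁ = √(2·2.22·11) = 6.989, k₂ = √(2·2.22·0.4) = 1.333.
Matching ψ and ψ′ at x = 0 gives r = (k₁ − k₂)/(k₁ + k₂), so R = r² = 0.4620 and T = 1 − R = 0.5380.

R = 0.462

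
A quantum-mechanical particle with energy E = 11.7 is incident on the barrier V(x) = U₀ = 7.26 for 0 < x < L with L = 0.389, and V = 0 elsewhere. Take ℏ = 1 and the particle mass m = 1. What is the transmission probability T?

E > U₀: inside the barrier k₂ = √(2m(E − U₀))/ℏ = 2.980, k₂L = 1.159.
Matching at both interfaces gives T⁻¹ = 1 + U₀² sin²(k₂L) / [4E(E − U₀)] = 1.213, hence T = 0.824.

T = 0.824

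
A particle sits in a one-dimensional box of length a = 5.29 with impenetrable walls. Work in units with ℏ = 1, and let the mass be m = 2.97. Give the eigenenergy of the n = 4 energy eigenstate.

The infinite-well eigenfunctions ψ_n = √(2/a) sin(nπx/a) vanish at both walls, giving E_n = n²π²ℏ²/(2ma²).
E_4 = 4² × π² / (2 × 2.97 × 5.29²) = 0.9500.

E = 0.950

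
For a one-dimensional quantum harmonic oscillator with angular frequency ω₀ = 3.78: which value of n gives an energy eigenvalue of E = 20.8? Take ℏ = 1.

n = 5

Invert E_n = (n + ½)ℏω₀: n = E/ℏω₀ − ½ = 5.003, so n = 5.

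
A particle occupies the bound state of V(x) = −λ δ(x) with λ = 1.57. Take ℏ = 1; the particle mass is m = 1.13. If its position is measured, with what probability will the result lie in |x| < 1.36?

The normalised bound state is ψ = √κ e^{−κ|x|} with κ = mλ/ℏ² = 1.774.
P(|x| < d) = ∫_{−d}^{d} κ e^{−2κ|x|} dx = 1 − e^{−2κd} = 1 − e^{−4.826} = 0.9920.

P = 0.992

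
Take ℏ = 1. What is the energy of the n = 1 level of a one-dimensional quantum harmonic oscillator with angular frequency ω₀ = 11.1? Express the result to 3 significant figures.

E = 16.7

The oscillator eigenvalues are E_n = ℏω₀(n + ½), so E_1 = 11.1 × 1.5 = 16.65.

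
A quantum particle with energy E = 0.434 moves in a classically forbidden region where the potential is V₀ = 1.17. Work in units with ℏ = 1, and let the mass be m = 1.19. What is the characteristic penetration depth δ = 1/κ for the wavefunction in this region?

Since E < V₀ the TISE in this region is ψ'' = κ²ψ with κ = √(2m(V₀ − E))/ℏ.
κ = √(2 × 1.19 × 0.736) = 1.324. The penetration depth is δ = 1/κ = 0.756.

δ = 0.756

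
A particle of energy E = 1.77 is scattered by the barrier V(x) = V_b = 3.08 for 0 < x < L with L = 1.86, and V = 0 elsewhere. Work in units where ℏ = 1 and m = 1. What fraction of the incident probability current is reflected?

Since E < V_b the interior solution is evanescent with decay constant κ = √(2m(V_b − E))/ℏ = 1.619.
κL = 3.011, sinh(κL) = 10.13.
Matching ψ, ψ′ at both faces gives T = [1 + V_b² sinh²(κL) / (4E(V_b − E))]⁻¹ = 1/105.9 = 0.00945.
R = 1 − T = 0.991.

R = 0.991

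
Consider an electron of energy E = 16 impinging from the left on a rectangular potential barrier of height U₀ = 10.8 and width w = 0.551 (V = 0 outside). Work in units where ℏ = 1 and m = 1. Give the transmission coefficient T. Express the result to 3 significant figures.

T = 0.749

E > U₀: inside the barrier k₂ = √(2m(E − U₀))/ℏ = 3.225, k₂w = 1.777.
Matching at both interfaces gives T⁻¹ = 1 + U₀² sin²(k₂w) / [4E(E − U₀)] = 1.336, hence T = 0.749.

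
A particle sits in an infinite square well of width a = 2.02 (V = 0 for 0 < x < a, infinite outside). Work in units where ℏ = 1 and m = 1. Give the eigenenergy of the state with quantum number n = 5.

The infinite-well eigenfunctions ψ_n = √(2/a) sin(nπx/a) vanish at both walls, giving E_n = n²π²ℏ²/(2ma²).
E_5 = 5² × π² / (2 × 1 × 2.02²) = 30.23.

E = 30.2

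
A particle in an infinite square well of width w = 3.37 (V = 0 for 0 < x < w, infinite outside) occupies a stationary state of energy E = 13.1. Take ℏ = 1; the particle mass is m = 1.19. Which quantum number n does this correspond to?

n = 6

For an infinite well E_n = n²π²ℏ²/(2mw²), so n = (w/πℏ)√(2mE).
n = (3.37/π) × √(2 × 1.19 × 13.1) = 5.990 → n = 6.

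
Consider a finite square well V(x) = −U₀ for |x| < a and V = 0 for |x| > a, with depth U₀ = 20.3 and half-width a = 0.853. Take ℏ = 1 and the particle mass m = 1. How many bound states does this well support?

The dimensionless depth is z₀ = a√(2mU₀)/ℏ = 0.853 × √(40.60) = 5.435.
The even/odd transcendental equations gain one root per π/2 in z₀, giving N = 1 + ⌊2z₀/π⌋ = 1 + ⌊3.460⌋ = 4.

N = 4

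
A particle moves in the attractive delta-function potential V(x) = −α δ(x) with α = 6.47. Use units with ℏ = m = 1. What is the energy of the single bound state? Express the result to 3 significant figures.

E = -20.9

The bound state is ψ(x) = √κ e^{−κ|x|}. The derivative jump ψ'(0⁺) − ψ'(0⁻) = −(2mα/ℏ²)ψ(0) fixes κ = mα/ℏ² = 6.470.
Then E = −ℏ²κ²/(2m) = −mα²/(2ℏ²) = -20.93.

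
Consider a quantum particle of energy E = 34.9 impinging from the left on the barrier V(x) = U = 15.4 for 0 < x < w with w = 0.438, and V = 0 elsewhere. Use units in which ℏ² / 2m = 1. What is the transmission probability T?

T = 0.929

E > U: inside the barrier k₂ = √(2m(E − U))/ℏ = 4.416, k₂w = 1.934.
Matching at both interfaces gives T⁻¹ = 1 + U² sin²(k₂w) / [4E(E − U)] = 1.076, hence T = 0.929.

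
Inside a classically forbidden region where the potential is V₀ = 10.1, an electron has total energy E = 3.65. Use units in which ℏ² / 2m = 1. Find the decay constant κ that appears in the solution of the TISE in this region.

κ = 2.54

Since E < V₀ the TISE in this region is ψ'' = κ²ψ with κ = √(2m(V₀ − E))/ℏ.
κ = √(2 × 0.5 × 6.45) = 2.540.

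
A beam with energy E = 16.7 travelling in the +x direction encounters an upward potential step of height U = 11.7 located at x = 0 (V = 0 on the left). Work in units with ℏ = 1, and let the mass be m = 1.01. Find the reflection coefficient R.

On each side the TISE gives plane waves with k = √(2m(E − V))/ℏ: k₁ = √(2·1.01·16.7) = 5.808, k₂ = √(2·1.01·5) = 3.178.
Continuity of ψ and ψ′ at the step yields the reflection amplitude r = (k₁ − k₂)/(k₁ + k₂) = 0.2927; thus R = |r|² = 0.08566, T = 0.9143.

R = 0.0857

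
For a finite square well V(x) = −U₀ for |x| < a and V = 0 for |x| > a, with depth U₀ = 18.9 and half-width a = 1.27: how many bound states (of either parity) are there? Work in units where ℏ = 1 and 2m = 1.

The dimensionless depth is z₀ = a√(2mU₀)/ℏ = 1.27 × √(18.90) = 5.521.
A new bound state (alternating even/odd) appears each time z₀ passes a multiple of π/2, so N = ⌊2z₀/π⌋ + 1 = ⌊3.515⌋ + 1 = 4.

N = 4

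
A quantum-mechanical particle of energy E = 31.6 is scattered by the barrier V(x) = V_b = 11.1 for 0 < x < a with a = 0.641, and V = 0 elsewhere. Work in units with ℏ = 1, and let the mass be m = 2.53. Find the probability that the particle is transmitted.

Above the barrier the interior wavenumber is k₂ = √(2m(E − V_b))/ℏ = 10.18, giving phase k₂a = 6.528.
Matching at both interfaces gives T⁻¹ = 1 + V_b² sin²(k₂a) / [4E(E − V_b)] = 1.003, hence T = 0.997.

T = 0.997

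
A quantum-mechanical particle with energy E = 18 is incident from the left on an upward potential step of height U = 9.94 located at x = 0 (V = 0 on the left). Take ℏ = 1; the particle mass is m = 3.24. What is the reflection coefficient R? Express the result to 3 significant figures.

R = 0.0393

The wavenumbers are k₁ = √(2mE)/ℏ = 10.80 on the left and k₂ = √(2m(E − U))/ℏ = 7.227 on the right.
Continuity of ψ and ψ′ at the step yields the reflection amplitude r = (k₁ − k₂)/(k₁ + k₂) = 0.1982; thus R = |r|² = 0.03929, T = 0.9607.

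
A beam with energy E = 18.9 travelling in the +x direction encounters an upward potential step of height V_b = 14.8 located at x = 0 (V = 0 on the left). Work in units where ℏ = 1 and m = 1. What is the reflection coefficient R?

R = 0.133

The wavenumbers are k₁ = √(2mE)/ℏ = 6.148 on the left and k₂ = √(2m(E − V_b))/ℏ = 2.864 on the right.
Continuity of ψ and ψ′ at the step yields the reflection amplitude r = (k₁ − k₂)/(k₁ + k₂) = 0.3645; thus R = |r|² = 0.1328, T = 0.8672.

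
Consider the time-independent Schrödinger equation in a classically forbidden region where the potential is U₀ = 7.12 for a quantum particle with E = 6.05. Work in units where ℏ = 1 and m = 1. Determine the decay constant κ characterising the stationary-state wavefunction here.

κ = 1.46

Since E < U₀ the TISE in this region is ψ'' = κ²ψ with κ = √(2m(U₀ − E))/ℏ.
κ = √(2 × 1 × 1.07) = 1.463.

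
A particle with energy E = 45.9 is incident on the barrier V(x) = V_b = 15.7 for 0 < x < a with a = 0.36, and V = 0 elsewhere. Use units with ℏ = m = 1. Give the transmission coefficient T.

T = 0.995

Above the barrier the interior wavenumber is k₂ = √(2m(E − V_b))/ℏ = 7.772, giving phase k₂a = 2.798.
T = [1 + V_b² sin²(k₂a) / (4E(E − V_b))]⁻¹ = 1/1.005 = 0.995.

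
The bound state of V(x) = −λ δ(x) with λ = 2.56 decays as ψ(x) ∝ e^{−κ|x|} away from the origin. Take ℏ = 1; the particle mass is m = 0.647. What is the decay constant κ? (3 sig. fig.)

κ = 1.66

Integrate −(ℏ²/2m)ψ'' − λδ(x)ψ = Eψ from −ε to +ε: the ψ'' term gives ψ'(0⁺) − ψ'(0⁻) and the δ term gives −(2mλ/ℏ²)ψ(0).
With ψ ∝ e^{−κ|x|} this yields −2κ = −2mλ/ℏ², so κ = mλ/ℏ² = 1.656.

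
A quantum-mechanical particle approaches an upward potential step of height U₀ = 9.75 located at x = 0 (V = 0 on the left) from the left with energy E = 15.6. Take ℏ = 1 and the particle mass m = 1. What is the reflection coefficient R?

On each side the TISE gives plane waves with k = √(2m(E − V))/ℏ: k₁ = √(2·1·15.6) = 5.586, k₂ = √(2·1·5.85) = 3.421.
Continuity of ψ and ψ′ at the step yields the reflection amplitude r = (k₁ − k₂)/(k₁ + k₂) = 0.2404; thus R = |r|² = 0.05780, T = 0.9422.

R = 0.0578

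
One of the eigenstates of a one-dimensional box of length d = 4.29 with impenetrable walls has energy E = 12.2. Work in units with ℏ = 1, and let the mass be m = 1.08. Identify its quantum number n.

For an infinite well E_n = n²π²ℏ²/(2md²), so n = (d/πℏ)√(2mE).
n = (4.29/π) × √(2 × 1.08 × 12.2) = 7.010 → n = 7.

n = 7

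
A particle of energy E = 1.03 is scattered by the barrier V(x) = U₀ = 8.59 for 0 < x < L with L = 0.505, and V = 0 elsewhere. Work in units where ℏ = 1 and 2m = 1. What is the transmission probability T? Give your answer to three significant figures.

Since E < U₀ the interior solution is evanescent with decay constant κ = √(2m(U₀ − E))/ℏ = 2.750.
κL = 1.389, sinh(κL) = 1.880.
Matching ψ, ψ′ at both faces gives T = [1 + U₀² sinh²(κL) / (4E(U₀ − E))]⁻¹ = 1/9.371 = 0.107.

T = 0.107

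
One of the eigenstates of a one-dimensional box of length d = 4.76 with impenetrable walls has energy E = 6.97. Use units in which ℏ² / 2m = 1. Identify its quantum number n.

n = 4

For an infinite well E_n = n²π²ℏ²/(2md²), so n = (d/πℏ)√(2mE).
n = (4.76/π) × √(2 × 0.5 × 6.97) = 4.000 → n = 4.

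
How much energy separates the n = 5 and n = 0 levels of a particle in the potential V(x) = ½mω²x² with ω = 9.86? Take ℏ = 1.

ΔE = 49.3

E_n = ℏω(n + ½), so ΔE = (5 − 0) ℏω = 5 × 9.86 = 49.30.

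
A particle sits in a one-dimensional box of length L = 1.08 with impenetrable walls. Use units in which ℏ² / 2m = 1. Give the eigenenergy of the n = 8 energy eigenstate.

Requiring ψ(0) = ψ(L) = 0 quantises k = nπ/L, hence E_n = ℏ²k²/2m = n²π²ℏ²/(2mL²).
E_8 = 8² × π² / (2 × 0.5 × 1.08²) = 541.5.

E = 542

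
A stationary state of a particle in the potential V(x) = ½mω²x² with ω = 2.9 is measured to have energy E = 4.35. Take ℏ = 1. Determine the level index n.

Invert E_n = (n + ½)ℏω: n = E/ℏω − ½ = 1.000, so n = 1.

n = 1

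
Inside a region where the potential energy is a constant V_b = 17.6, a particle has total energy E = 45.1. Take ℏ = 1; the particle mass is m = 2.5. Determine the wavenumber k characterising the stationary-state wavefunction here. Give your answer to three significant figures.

With E > V_b the solution is oscillatory, ψ ∝ e^{±ikx} with k = √(2m(E − V_b))/ℏ.
k = √(2 × 2.5 × 27.5) = 11.73.

k = 11.7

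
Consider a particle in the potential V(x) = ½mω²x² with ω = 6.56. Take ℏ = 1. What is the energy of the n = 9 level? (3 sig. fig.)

The oscillator eigenvalues are E_n = ℏω(n + ½), so E_9 = 6.56 × 9.5 = 62.32.

E = 62.3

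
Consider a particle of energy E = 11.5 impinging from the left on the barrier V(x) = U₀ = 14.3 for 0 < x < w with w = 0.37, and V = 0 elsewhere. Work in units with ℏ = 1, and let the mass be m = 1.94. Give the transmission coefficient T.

E < U₀: inside the barrier ψ ∝ e^{±κx} with κ = √(2m(U₀ − E))/ℏ = 3.296.
κw = 1.220, sinh(κw) = 1.545.
Matching ψ, ψ′ at both faces gives T = [1 + U₀² sinh²(κw) / (4E(U₀ − E))]⁻¹ = 1/4.790 = 0.209.

T = 0.209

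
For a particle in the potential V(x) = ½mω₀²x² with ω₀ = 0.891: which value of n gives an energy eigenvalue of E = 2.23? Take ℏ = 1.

Invert E_n = (n + ½)ℏω₀: n = E/ℏω₀ − ½ = 2.003, so n = 2.

n = 2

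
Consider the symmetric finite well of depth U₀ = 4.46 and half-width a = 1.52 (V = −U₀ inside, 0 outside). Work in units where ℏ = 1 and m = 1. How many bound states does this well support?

N = 3

The dimensionless depth is z₀ = a√(2mU₀)/ℏ = 1.52 × √(8.920) = 4.540.
The even/odd transcendental equations gain one root per π/2 in z₀, giving N = 1 + ⌊2z₀/π⌋ = 1 + ⌊2.890⌋ = 3.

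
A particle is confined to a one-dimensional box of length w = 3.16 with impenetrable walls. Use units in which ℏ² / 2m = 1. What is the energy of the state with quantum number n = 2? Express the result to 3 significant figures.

E = 3.95

Requiring ψ(0) = ψ(w) = 0 quantises k = nπ/w, hence E_n = ℏ²k²/2m = n²π²ℏ²/(2mw²).
E_2 = 2² × π² / (2 × 0.5 × 3.16²) = 3.954.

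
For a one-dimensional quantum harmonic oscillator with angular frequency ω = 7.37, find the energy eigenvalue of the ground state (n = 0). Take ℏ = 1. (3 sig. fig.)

The oscillator eigenvalues are E_n = ℏω(n + ½), so E_0 = 7.37 × 0.5 = 3.685.

E = 3.69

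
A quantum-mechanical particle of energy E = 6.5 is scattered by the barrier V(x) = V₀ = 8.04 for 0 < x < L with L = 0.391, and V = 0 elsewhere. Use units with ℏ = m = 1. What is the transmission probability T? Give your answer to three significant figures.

E < V₀: inside the barrier ψ ∝ e^{±κx} with κ = √(2m(V₀ − E))/ℏ = 1.755.
κL = 0.6862, sinh(κL) = 0.7413.
Matching ψ, ψ′ at both faces gives T = [1 + V₀² sinh²(κL) / (4E(V₀ − E))]⁻¹ = 1/1.887 = 0.530.

T = 0.530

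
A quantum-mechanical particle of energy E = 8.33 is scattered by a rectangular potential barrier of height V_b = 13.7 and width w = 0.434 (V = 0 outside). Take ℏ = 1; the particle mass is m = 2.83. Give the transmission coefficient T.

T = 0.0314

Since E < V_b the interior solution is evanescent with decay constant κ = √(2m(V_b − E))/ℏ = 5.513.
κw = 2.393, sinh(κw) = 5.426.
The exact tunnelling result is T⁻¹ = 1 + V_b² sinh²(κw) / [4E(V_b − E)] = 31.88, so T = 0.0314.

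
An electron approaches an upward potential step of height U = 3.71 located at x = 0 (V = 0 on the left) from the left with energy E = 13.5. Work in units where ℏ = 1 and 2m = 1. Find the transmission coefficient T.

The wavenumbers are k₁ = √(2mE)/ℏ = 3.674 on the left and k₂ = √(2m(E − U))/ℏ = 3.129 on the right.
Continuity of ψ and ψ′ at the step yields the reflection amplitude r = (k₁ − k₂)/(k₁ + k₂) = 0.08016; thus R = |r|² = 0.006426, T = 0.9936.

T = 0.994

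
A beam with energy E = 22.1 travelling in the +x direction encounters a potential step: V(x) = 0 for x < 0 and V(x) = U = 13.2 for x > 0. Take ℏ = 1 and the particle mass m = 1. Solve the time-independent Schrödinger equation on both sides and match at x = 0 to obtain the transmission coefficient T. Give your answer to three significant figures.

On each side the TISE gives plane waves with k = √(2m(E − V))/ℏ: k₁ = √(2·1·22.1) = 6.648, k₂ = √(2·1·8.9) = 4.219.
Continuity of ψ and ψ′ at the step yields the reflection amplitude r = (k₁ − k₂)/(k₁ + k₂) = 0.2235; thus R = |r|² = 0.04997, T = 0.9500.

T = 0.950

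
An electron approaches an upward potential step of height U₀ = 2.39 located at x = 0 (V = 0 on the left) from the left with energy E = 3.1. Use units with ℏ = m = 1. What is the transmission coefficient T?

T = 0.876

The wavenumbers are k₁ = √(2mE)/ℏ = 2.490 on the left and k₂ = √(2m(E − U₀))/ℏ = 1.192 on the right.
Matching ψ and ψ′ at x = 0 gives r = (k₁ − k₂)/(k₁ + k₂), so R = r² = 0.1244 and T = 1 − R = 0.8756.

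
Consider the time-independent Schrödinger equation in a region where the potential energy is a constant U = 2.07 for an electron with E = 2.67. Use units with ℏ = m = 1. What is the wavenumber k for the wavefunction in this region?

k = 1.10

With E > U the solution is oscillatory, ψ ∝ e^{±ikx} with k = √(2m(E − U))/ℏ.
k = √(2 × 1 × 0.6) = 1.095.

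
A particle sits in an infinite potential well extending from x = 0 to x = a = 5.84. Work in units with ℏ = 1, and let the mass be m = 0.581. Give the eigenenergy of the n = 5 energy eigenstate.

The infinite-well eigenfunctions ψ_n = √(2/a) sin(nπx/a) vanish at both walls, giving E_n = n²π²ℏ²/(2ma²).
E_5 = 5² × π² / (2 × 0.581 × 5.84²) = 6.226.

E = 6.23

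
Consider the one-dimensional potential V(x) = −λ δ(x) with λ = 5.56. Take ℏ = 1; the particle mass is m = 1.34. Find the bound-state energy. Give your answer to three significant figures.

The bound state is ψ(x) = √κ e^{−κ|x|}. The derivative jump ψ'(0⁺) − ψ'(0⁻) = −(2mλ/ℏ²)ψ(0) fixes κ = mλ/ℏ² = 7.450.
Then E = −ℏ²κ²/(2m) = −mλ²/(2ℏ²) = -20.71.

E = -20.7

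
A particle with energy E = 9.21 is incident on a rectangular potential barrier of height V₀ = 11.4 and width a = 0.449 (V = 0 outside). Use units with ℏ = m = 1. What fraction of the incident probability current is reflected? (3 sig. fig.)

R = 0.654

Since E < V₀ the interior solution is evanescent with decay constant κ = √(2m(V₀ − E))/ℏ = 2.093.
κa = 0.9397, sinh(κa) = 1.084.
Matching ψ, ψ′ at both faces gives T = [1 + V₀² sinh²(κa) / (4E(V₀ − E))]⁻¹ = 1/2.894 = 0.346.
R = 1 − T = 0.654.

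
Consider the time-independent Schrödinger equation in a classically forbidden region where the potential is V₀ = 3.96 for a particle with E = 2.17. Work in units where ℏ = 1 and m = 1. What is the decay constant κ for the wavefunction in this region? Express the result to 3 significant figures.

Since E < V₀ the TISE in this region is ψ'' = κ²ψ with κ = √(2m(V₀ − E))/ℏ.
κ = √(2 × 1 × 1.79) = 1.892.

κ = 1.89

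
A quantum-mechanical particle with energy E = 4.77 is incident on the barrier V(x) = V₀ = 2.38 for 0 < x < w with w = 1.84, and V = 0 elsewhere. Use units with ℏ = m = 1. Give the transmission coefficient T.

T = 0.931

E > V₀: inside the barrier k₂ = √(2m(E − V₀))/ℏ = 2.186, k₂w = 4.023.
Matching at both interfaces gives T⁻¹ = 1 + V₀² sin²(k₂w) / [4E(E − V₀)] = 1.074, hence T = 0.931.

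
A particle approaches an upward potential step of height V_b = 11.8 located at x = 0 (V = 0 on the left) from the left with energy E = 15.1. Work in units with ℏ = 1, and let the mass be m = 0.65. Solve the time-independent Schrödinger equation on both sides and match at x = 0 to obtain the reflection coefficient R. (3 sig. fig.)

R = 0.132

On each side the TISE gives plane waves with k = √(2m(E − V))/ℏ: k₁ = √(2·0.65·15.1) = 4.431, k₂ = √(2·0.65·3.3) = 2.071.
Continuity of ψ and ψ′ at the step yields the reflection amplitude r = (k₁ − k₂)/(k₁ + k₂) = 0.3629; thus R = |r|² = 0.1317, T = 0.8683.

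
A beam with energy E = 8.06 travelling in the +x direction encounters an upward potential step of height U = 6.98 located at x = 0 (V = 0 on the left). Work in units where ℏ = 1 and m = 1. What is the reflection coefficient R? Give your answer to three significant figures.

The wavenumbers are k₁ = √(2mE)/ℏ = 4.015 on the left and k₂ = √(2m(E − U))/ℏ = 1.470 on the right.
Continuity of ψ and ψ′ at the step yields the reflection amplitude r = (k₁ − k₂)/(k₁ + k₂) = 0.4641; thus R = |r|² = 0.2154, T = 0.7846.

R = 0.215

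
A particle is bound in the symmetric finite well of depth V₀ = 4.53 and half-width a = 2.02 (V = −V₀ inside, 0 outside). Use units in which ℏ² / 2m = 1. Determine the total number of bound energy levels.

Define the well-strength parameter z₀ = (a/ℏ)√(2mV₀) = 2.02 × √(2·0.5·4.53) = 4.299.
A new bound state (alternating even/odd) appears each time z₀ passes a multiple of π/2, so N = ⌊2z₀/π⌋ + 1 = ⌊2.737⌋ + 1 = 3.

N = 3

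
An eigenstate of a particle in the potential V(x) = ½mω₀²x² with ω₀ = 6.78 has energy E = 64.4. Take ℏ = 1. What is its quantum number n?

E_n = ℏω₀(n + ½) ⇒ n = E/(ℏω₀) − ½ = 64.4/6.78 − 0.5 = 8.999 → n = 9.

n = 9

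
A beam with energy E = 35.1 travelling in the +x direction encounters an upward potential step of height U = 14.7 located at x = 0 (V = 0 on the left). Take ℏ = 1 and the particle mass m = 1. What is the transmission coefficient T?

T = 0.982

The wavenumbers are k₁ = √(2mE)/ℏ = 8.379 on the left and k₂ = √(2m(E − U))/ℏ = 6.387 on the right.
Continuity of ψ and ψ′ at the step yields the reflection amplitude r = (k₁ − k₂)/(k₁ + k₂) = 0.1348; thus R = |r|² = 0.01818, T = 0.9818.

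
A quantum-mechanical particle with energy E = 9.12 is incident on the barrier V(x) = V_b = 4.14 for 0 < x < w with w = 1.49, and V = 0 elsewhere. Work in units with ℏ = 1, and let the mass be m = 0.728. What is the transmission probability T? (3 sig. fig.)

E > V_b: inside the barrier k₂ = √(2m(E − V_b))/ℏ = 2.693, k₂w = 4.012.
T = [1 + V_b² sin²(k₂w) / (4E(E − V_b))]⁻¹ = 1/1.055 = 0.948.

T = 0.948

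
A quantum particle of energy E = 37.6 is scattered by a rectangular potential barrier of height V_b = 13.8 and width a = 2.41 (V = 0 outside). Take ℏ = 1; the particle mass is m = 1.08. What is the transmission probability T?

T = 0.949

E > V_b: inside the barrier k₂ = √(2m(E − V_b))/ℏ = 7.170, k₂a = 17.28.
T = [1 + V_b² sin²(k₂a) / (4E(E − V_b))]⁻¹ = 1/1.053 = 0.949.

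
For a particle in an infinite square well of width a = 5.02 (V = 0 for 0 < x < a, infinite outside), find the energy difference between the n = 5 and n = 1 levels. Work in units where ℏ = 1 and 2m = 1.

E_n = n²π²ℏ²/(2ma²), so ΔE = (5² − 1²) π²ℏ²/(2ma²).
ΔE = 24 × π² / (2 × 0.5 × 5.02²) = 9.399.

ΔE = 9.40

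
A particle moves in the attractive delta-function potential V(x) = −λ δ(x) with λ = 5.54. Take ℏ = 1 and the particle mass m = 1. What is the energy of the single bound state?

The bound state is ψ(x) = √κ e^{−κ|x|}. The derivative jump ψ'(0⁺) − ψ'(0⁻) = −(2mλ/ℏ²)ψ(0) fixes κ = mλ/ℏ² = 5.540.
Then E = −ℏ²κ²/(2m) = −mλ²/(2ℏ²) = -15.35.

E = -15.3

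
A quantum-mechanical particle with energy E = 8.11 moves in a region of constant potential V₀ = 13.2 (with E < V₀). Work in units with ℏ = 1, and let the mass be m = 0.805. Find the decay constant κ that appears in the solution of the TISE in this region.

Since E < V₀ the TISE in this region is ψ'' = κ²ψ with κ = √(2m(V₀ − E))/ℏ.
κ = √(2 × 0.805 × 5.09) = 2.863.

κ = 2.86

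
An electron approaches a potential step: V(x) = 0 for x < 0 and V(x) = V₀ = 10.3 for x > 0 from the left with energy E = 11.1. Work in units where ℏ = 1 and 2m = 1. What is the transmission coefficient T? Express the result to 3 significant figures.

T = 0.667

On each side the TISE gives plane waves with k = √(2m(E − V))/ℏ: k₁ = √(2·½·11.1) = 3.332, k₂ = √(2·½·0.8) = 0.8944.
Matching ψ and ψ′ at x = 0 gives r = (k₁ − k₂)/(k₁ + k₂), so R = r² = 0.3326 and T = 1 − R = 0.6674.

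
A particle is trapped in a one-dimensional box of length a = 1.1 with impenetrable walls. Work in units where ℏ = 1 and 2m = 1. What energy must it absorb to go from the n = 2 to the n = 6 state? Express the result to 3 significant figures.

E_n = n²π²ℏ²/(2ma²), so ΔE = (6² − 2²) π²ℏ²/(2ma²).
ΔE = 32 × π² / (2 × 0.5 × 1.1²) = 261.0.

ΔE = 261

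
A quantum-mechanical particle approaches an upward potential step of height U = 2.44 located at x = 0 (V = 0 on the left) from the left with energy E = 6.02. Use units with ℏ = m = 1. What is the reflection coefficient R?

On each side the TISE gives plane waves with k = √(2m(E − V))/ℏ: k₁ = √(2·1·6.02) = 3.470, k₂ = √(2·1·3.58) = 2.676.
Continuity of ψ and ψ′ at the step yields the reflection amplitude r = (k₁ − k₂)/(k₁ + k₂) = 0.1292; thus R = |r|² = 0.01669, T = 0.9833.

R = 0.0167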